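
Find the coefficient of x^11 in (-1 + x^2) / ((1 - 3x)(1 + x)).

The denominator gives the recurrence a_n = 2a_(n−1) + 3a_(n−2) for n ≥ 3; the numerator fixes a_0 = -1, a_1 = -2, a_2 = -6.
Iterating: -1, -2, -6, -18, -54, -162, -486, -1458, -4374, -13122, -39366, -118098, so a_11 = -118098.

-118098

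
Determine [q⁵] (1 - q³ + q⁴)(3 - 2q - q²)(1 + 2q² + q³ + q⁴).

-10

(1 - q³ + q⁴) has coefficients 1,0,0,-1,1 for degrees 0…4.
(3 - 2q - q²) has coefficients 3,-2,-1,0,0,0 for degrees 0…5.
Finally multiplying by (1 + 2q² + q³ + q⁴), the product of all factors after the first has coefficients 3,-2,5,-1,-1,-3 for degrees 0…5.
[q⁵] = 1·(-3) − 1·5 + 1·(-2) = -10.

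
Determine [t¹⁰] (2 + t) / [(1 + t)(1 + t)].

12

The denominator gives the recurrence a_n = −2a_(n−1) − a_(n−2) for n ≥ 2; the numerator fixes a_0 = 2, a_1 = -3.
Iterating: 2, -3, 4, -5, 6, -7, 8, -9, 10, -11, 12, so a_10 = 12.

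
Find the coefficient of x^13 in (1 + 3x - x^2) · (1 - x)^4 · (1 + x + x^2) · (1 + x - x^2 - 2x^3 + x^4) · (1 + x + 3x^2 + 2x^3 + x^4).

(1 + 3x - x^2) has coefficients 1,3,-1 for degrees 0…2.
(1 - x)^4 has coefficients 1,-4,6,-4,1,0,0,0,0,0,0,0,0,0 for degrees 0…13.
Multiplying by (1 + x + x^2) gives running coefficients 1,-3,3,-2,3,-3,1,0,0,0,0,0,0,0 for degrees 0…13.
Multiplying by (1 + x - x^2 - 2x^3 + x^4) gives running coefficients 1,-2,-1,2,5,-7,2,-4,8,-5,1,0,0,0 for degrees 0…13.
Finally multiplying by (1 + x + 3x^2 + 2x^3 + x^4), the product of all factors after the first has coefficients 1,-1,0,-3,1,0,13,-11,1,-12,14,-2,1,-3 for degrees 0…13.
[x^13] = 1·(-3) + 3·1 − 1·(-2) = 2.

2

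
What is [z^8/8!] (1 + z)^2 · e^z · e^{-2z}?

The EGF product rule gives c_8 = Σ_{k_1+k_2+k_3=8} C(8; k_1,k_2,k_3) · ∏ g_i(k_i), where (1+z)^2 gives the falling factorial (2)_k; e^z gives (1)^k; e^{-2z} gives (-2)^k.
g_1(k) for k = 0…8: 1, 2, 2, 0, 0, 0, 0, 0, 0.
g_2(k) for k = 0…8: 1, 1, 1, 1, 1, 1, 1, 1, 1.
g_3(k) for k = 0…8: 1, -2, 4, -8, 16, -32, 64, -128, 256.
First combine the last two factors: h(k) = Σ_j C(k,j)·g_2(j)·g_3(k−j) for k = 0…8: 1, -1, 1, -1, 1, -1, 1, -1, 1.
c_8 = Σ_k C(8,k)·g_1(k)·h(8−k) = 1·1·1 + 8·2·(-1) + 28·2·1 = 1 − 16 + 56 = 41.

41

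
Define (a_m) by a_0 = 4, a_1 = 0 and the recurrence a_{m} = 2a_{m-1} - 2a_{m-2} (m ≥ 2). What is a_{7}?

64

The ordinary generating function has denominator 1 - 2z + 2z^2.
Iterating the recurrence: a_0,…,a_{7} = 4, 0, -8, -16, -16, 0, 32, 64.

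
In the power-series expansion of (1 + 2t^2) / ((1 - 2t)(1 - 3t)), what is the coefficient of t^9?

70635

The denominator gives the recurrence a_n = 5a_(n−1) − 6a_(n−2) for n ≥ 3; the numerator fixes a_0 = 1, a_1 = 5, a_2 = 21.
Iterating: 1, 5, 21, 75, 249, 795, 2481, 7635, 23289, 70635, so a_9 = 70635.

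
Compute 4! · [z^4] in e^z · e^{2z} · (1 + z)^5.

The EGF product rule gives c_4 = Σ_{k_1+k_2+k_3=4} C(4; k_1,k_2,k_3) · ∏ g_i(k_i), where e^z gives (1)^k; e^{2z} gives (2)^k; (1+z)^5 gives the falling factorial (5)_k.
g_1(k) for k = 0…4: 1, 1, 1, 1, 1.
g_2(k) for k = 0…4: 1, 2, 4, 8, 16.
g_3(k) for k = 0…4: 1, 5, 20, 60, 120.
First combine the last two factors: h(k) = Σ_j C(k,j)·g_2(j)·g_3(k−j) for k = 0…4: 1, 7, 44, 248, 1256.
c_4 = Σ_k C(4,k)·g_1(k)·h(4−k) = 1·1·1256 + 4·1·248 + 6·1·44 + 4·1·7 + 1·1·1 = 1256 + 992 + 264 + 28 + 1 = 2541.

2541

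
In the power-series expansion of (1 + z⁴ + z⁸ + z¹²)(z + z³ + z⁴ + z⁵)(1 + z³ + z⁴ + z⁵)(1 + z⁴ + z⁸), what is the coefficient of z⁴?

(1 + z⁴ + z⁸ + z¹²) has coefficients 1,0,0,0,1 for degrees 0…4.
(z + z³ + z⁴ + z⁵) has coefficients 0,1,0,1,1 for degrees 0…4.
Multiplying by (1 + z³ + z⁴ + z⁵) gives running coefficients 0,1,0,1,2 for degrees 0…4.
Finally multiplying by (1 + z⁴ + z⁸), the product of all factors after the first has coefficients 0,1,0,1,2 for degrees 0…4.
[z⁴] = 1·2 + 1·0 = 2.

2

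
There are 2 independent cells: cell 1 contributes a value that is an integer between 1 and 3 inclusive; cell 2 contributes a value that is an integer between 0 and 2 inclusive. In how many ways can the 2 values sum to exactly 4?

2

The generating function for the choices is (y + y² + y³)·(1 + y + y²); the count is [y⁴].
(y + y² + y³) has coefficients 0,1,1,1 for degrees 0…3.
(1 + y + y²) has coefficients 1,1,1,0,0 for degrees 0…4.
[y⁴] = 1·0 + 1·1 + 1·1 = 2.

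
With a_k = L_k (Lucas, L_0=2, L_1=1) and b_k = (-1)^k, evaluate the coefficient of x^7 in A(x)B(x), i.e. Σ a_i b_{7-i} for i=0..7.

15

This is [x^7] in the product of the two ordinary generating functions.
Σ = 2·(-1) + 1·1 + 3·(-1) + 4·1 + 7·(-1) + 11·1 + 18·(-1) + 29·1 = 15.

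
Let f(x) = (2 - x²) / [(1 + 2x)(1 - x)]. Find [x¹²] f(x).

4779

The denominator gives the recurrence a_n = −a_(n−1) + 2a_(n−2) for n ≥ 3; the numerator fixes a_0 = 2, a_1 = -2, a_2 = 5.
Iterating: 2, -2, 5, -9, 19, -37, 75, -149, 299, -597, 1195, -2389, 4779, so a_12 = 4779.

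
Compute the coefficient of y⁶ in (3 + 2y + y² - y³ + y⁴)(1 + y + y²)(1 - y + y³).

3

(3 + 2y + y² - y³ + y⁴) has coefficients 3,2,1,-1,1 for degrees 0…4.
(1 + y + y²) has coefficients 1,1,1,0,0,0,0 for degrees 0…6.
Finally multiplying by (1 - y + y³), the product of all factors after the first has coefficients 1,0,0,0,1,1,0 for degrees 0…6.
[y⁶] = 3·0 + 2·1 + 1·1 − 1·0 + 1·0 = 3.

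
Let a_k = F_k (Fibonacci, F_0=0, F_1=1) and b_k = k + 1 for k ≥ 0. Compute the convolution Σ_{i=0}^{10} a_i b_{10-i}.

This is [x^10] in the product of the two ordinary generating functions.
Σ = 0·11 + 1·10 + 1·9 + 2·8 + 3·7 + 5·6 + 8·5 + 13·4 + 21·3 + 34·2 + 55·1 = 364.

364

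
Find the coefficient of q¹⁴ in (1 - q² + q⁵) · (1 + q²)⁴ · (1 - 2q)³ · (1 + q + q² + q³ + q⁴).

-64

(1 - q² + q⁵) has coefficients 1,0,-1,0,0,1 for degrees 0…5.
(1 + q²)⁴ has coefficients 1,0,4,0,6,0,4,0,1,0,0,0,0,0,0 for degrees 0…14.
Multiplying by (1 - 2q)³ gives running coefficients 1,-6,16,-32,54,-68,76,-72,49,-38,12,-8,0,0,0 for degrees 0…14.
Finally multiplying by (1 + q + q² + q³ + q⁴), the product of all factors after the first has coefficients 1,-5,11,-21,33,-36,46,-42,39,-53,27,-57,15,-34,4 for degrees 0…14.
[q¹⁴] = 1·4 − 1·15 + 1·(-53) = -64.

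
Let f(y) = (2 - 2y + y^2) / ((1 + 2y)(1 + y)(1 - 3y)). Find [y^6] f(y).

Partial fractions give a closed form: a_n = (13/5)·(-2)^n + (-5/4)·(-1)^n + (13/20)·3^n.
At n = 6: a_6 = 639.

639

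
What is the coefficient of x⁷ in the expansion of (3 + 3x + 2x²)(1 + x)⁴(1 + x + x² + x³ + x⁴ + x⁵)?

110

(3 + 3x + 2x²) has coefficients 3,3,2 for degrees 0…2.
(1 + x)⁴ has coefficients 1,4,6,4,1,0,0,0 for degrees 0…7.
Finally multiplying by (1 + x + x² + x³ + x⁴ + x⁵), the product of all factors after the first has coefficients 1,5,11,15,16,16,15,11 for degrees 0…7.
[x⁷] = 3·11 + 3·15 + 2·16 = 110.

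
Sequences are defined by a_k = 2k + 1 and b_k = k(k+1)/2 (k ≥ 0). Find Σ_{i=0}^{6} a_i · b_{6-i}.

196

Write out a_i and b_{6-i} for i = 0,…,6 and sum the products.
Σ = 1·21 + 3·15 + 5·10 + 7·6 + 9·3 + 11·1 + 13·0 = 196.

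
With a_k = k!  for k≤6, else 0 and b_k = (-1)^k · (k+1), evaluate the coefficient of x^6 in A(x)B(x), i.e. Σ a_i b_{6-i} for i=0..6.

Write out a_i and b_{6-i} for i = 0,…,6 and sum the products.
Σ = 1·7 + 1·(-6) + 2·5 + 6·(-4) + 24·3 + 120·(-2) + 720·1 = 539.

539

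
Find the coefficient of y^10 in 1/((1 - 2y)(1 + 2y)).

1024

The denominator gives the recurrence a_n = 4a_(n−2) for n ≥ 2; the numerator fixes a_0 = 1, a_1 = 0.
Iterating: 1, 0, 4, 0, 16, 0, 64, 0, 256, 0, 1024, so a_10 = 1024.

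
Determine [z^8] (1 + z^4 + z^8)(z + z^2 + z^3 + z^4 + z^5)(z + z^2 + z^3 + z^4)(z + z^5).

(1 + z^4 + z^8) has coefficients 1,0,0,0,1,0,0,0,1 for degrees 0…8.
(z + z^2 + z^3 + z^4 + z^5) has coefficients 0,1,1,1,1,1,0,0,0 for degrees 0…8.
Multiplying by (z + z^2 + z^3 + z^4) gives running coefficients 0,0,1,2,3,4,4,3,2 for degrees 0…8.
Finally multiplying by (z + z^5), the product of all factors after the first has coefficients 0,0,0,1,2,3,4,5,5 for degrees 0…8.
[z^8] = 1·5 + 1·2 + 1·0 = 7.

7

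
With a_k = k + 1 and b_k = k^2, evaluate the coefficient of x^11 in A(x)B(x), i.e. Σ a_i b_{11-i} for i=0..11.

Write out a_i and b_{11-i} for i = 0,…,11 and sum the products.
Σ = 1·121 + 2·100 + 3·81 + 4·64 + 5·49 + 6·36 + 7·25 + 8·16 + 9·9 + 10·4 + 11·1 + 12·0 = 1716.

1716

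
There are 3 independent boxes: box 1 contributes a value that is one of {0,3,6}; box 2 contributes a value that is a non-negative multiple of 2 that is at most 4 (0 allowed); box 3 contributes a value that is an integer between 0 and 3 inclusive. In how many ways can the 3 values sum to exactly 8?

4

The generating function for the choices is (1 + y³ + y⁶)·(1 + y² + y⁴)·(1 + y + y² + y³); the count is [y⁸].
(1 + y³ + y⁶) has coefficients 1,0,0,1,0,0,1 for degrees 0…6.
(1 + y² + y⁴) has coefficients 1,0,1,0,1,0,0,0,0 for degrees 0…8.
Finally multiplying by (1 + y + y² + y³), the product of all factors after the first has coefficients 1,1,2,2,2,2,1,1,0 for degrees 0…8.
[y⁸] = 1·0 + 1·2 + 1·2 = 4.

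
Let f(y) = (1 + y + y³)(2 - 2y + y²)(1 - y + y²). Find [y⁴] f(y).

(1 + y + y³) has coefficients 1,1,0,1 for degrees 0…3.
(2 - 2y + y²) has coefficients 2,-2,1,0,0 for degrees 0…4.
Finally multiplying by (1 - y + y²), the product of all factors after the first has coefficients 2,-4,5,-3,1 for degrees 0…4.
[y⁴] = 1·1 + 1·(-3) + 1·(-4) = -6.

-6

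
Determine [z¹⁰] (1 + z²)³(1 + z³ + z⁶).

(1 + z²)³ has coefficients 1,0,3,0,3,0,1 for degrees 0…6.
(1 + z³ + z⁶) has coefficients 1,0,0,1,0,0,1,0,0,0,0 for degrees 0…10.
[z¹⁰] = 1·0 + 3·0 + 3·1 + 1·0 = 3.

3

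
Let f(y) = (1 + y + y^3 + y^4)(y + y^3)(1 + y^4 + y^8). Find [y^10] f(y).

2

(1 + y + y^3 + y^4) has coefficients 1,1,0,1,1 for degrees 0…4.
(y + y^3) has coefficients 0,1,0,1,0,0,0,0,0,0,0 for degrees 0…10.
Finally multiplying by (1 + y^4 + y^8), the product of all factors after the first has coefficients 0,1,0,1,0,1,0,1,0,1,0 for degrees 0…10.
[y^10] = 1·0 + 1·1 + 1·1 + 1·0 = 2.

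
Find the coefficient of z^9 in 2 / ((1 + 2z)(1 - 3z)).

Partial fractions give a closed form: a_n = (4/5)·(-2)^n + (6/5)·3^n.
At n = 9: a_9 = 23210.

23210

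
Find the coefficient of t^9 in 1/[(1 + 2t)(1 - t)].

-341

Partial fractions give a closed form: a_n = (2/3)·(-2)^n + (1/3)·1^n.
At n = 9: a_9 = -341.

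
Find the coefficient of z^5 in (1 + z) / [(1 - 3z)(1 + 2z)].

The denominator gives the recurrence a_n = a_(n−1) + 6a_(n−2) for n ≥ 3; the numerator fixes a_0 = 1, a_1 = 2, a_2 = 8.
Iterating: 1, 2, 8, 20, 68, 188, so a_5 = 188.

188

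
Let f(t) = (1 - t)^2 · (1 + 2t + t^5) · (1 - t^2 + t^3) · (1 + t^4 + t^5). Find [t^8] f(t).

(1 - t)^2 has coefficients 1,-2,1 for degrees 0…2.
(1 + 2t + t^5) has coefficients 1,2,0,0,0,1,0,0,0 for degrees 0…8.
Multiplying by (1 - t^2 + t^3) gives running coefficients 1,2,-1,-1,2,1,0,-1,1 for degrees 0…8.
Finally multiplying by (1 + t^4 + t^5), the product of all factors after the first has coefficients 1,2,-1,-1,3,4,1,-3,2 for degrees 0…8.
[t^8] = 1·2 − 2·(-3) + 1·1 = 9.

9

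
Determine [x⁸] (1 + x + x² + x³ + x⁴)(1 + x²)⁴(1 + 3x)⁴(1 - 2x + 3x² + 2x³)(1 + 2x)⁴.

(1 + x + x² + x³ + x⁴) has coefficients 1,1,1,1,1 for degrees 0…4.
(1 + x²)⁴ has coefficients 1,0,4,0,6,0,4,0,1 for degrees 0…8.
Multiplying by (1 + 3x)⁴ gives running coefficients 1,12,58,156,303,504,652,696,703 for degrees 0…8.
Multiplying by (1 - 2x + 3x² + 2x³) gives running coefficients 1,10,37,78,189,482,865,1510,2275 for degrees 0…8.
Finally multiplying by (1 + 2x)⁴, the product of all factors after the first has coefficients 1,18,141,646,2037,5210,12345,27294,53563 for degrees 0…8.
[x⁸] = 1·53563 + 1·27294 + 1·12345 + 1·5210 + 1·2037 = 100449.

100449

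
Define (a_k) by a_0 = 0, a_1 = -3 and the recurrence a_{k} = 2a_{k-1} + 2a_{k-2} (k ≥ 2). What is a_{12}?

-149760

The ordinary generating function has denominator 1 - 2q - 2q^2.
Iterating the recurrence: a_0,…,a_{12} = 0, -3, -6, -18, -48, -132, -360, -984, -2688, -7344, -20064, -54816, -149760.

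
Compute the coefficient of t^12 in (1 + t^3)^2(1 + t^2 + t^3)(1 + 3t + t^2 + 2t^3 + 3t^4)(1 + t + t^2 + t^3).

(1 + t^3)^2 has coefficients 1,0,0,2,0,0,1 for degrees 0…6.
(1 + t^2 + t^3) has coefficients 1,0,1,1,0,0,0,0,0,0,0,0,0 for degrees 0…12.
Multiplying by (1 + 3t + t^2 + 2t^3 + 3t^4) gives running coefficients 1,3,2,6,7,3,5,3,0,0,0,0,0 for degrees 0…12.
Finally multiplying by (1 + t + t^2 + t^3), the product of all factors after the first has coefficients 1,4,6,12,18,18,21,18,11,8,3,0,0 for degrees 0…12.
[t^12] = 1·0 + 2·8 + 1·21 = 37.

37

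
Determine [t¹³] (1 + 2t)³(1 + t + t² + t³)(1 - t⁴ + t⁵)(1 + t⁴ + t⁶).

-2

(1 + 2t)³ has coefficients 1,6,12,8 for degrees 0…3.
(1 + t + t² + t³) has coefficients 1,1,1,1,0,0,0,0,0,0,0,0,0,0 for degrees 0…13.
Multiplying by (1 - t⁴ + t⁵) gives running coefficients 1,1,1,1,-1,0,0,0,1,0,0,0,0,0 for degrees 0…13.
Finally multiplying by (1 + t⁴ + t⁶), the product of all factors after the first has coefficients 1,1,1,1,0,1,2,2,1,1,-1,0,1,0 for degrees 0…13.
[t¹³] = 1·0 + 6·1 + 12·0 + 8·(-1) = -2.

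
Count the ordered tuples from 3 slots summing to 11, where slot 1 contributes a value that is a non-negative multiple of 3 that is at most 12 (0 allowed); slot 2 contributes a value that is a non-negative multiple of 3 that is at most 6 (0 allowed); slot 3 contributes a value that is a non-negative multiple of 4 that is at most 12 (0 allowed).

The generating function for the choices is (1 + z^3 + z^6 + z^9 + z^12)·(1 + z^3 + z^6)·(1 + z^4 + z^8 + z^12); the count is [z^11].
(1 + z^3 + z^6 + z^9 + z^12) has coefficients 1,0,0,1,0,0,1,0,0,1,0,0 for degrees 0…11.
(1 + z^3 + z^6) has coefficients 1,0,0,1,0,0,1,0,0,0,0,0 for degrees 0…11.
Finally multiplying by (1 + z^4 + z^8 + z^12), the product of all factors after the first has coefficients 1,0,0,1,1,0,1,1,1,0,1,1 for degrees 0…11.
[z^11] = 1·1 + 1·1 + 1·0 + 1·0 = 2.

2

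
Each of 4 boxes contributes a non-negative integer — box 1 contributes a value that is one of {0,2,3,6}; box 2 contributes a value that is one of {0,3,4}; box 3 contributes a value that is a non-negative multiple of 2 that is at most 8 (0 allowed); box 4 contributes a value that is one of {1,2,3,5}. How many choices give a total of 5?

The generating function for the choices is (1 + y^2 + y^3 + y^6)·(1 + y^3 + y^4)·(1 + y^2 + y^4 + y^6 + y^8)·(y + y^2 + y^3 + y^5); the count is [y^5].
(1 + y^2 + y^3 + y^6) has coefficients 1,0,1,1,0,0 for degrees 0…5.
(1 + y^3 + y^4) has coefficients 1,0,0,1,1,0 for degrees 0…5.
Multiplying by (1 + y^2 + y^4 + y^6 + y^8) gives running coefficients 1,0,1,1,2,1 for degrees 0…5.
Finally multiplying by (y + y^2 + y^3 + y^5), the product of all factors after the first has coefficients 0,1,1,2,2,5 for degrees 0…5.
[y^5] = 1·5 + 1·2 + 1·1 = 8.

8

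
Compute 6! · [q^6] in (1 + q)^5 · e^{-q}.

151

The EGF product rule gives c_6 = Σ_{k_1+k_2=6} C(6; k_1,k_2) · ∏ g_i(k_i), where (1+q)^5 gives the falling factorial (5)_k; e^{-q} gives (-1)^k.
g_1(k) for k = 0…6: 1, 5, 20, 60, 120, 120, 0.
g_2(k) for k = 0…6: 1, -1, 1, -1, 1, -1, 1.
c_6 = Σ_k C(6,k)·g_1(k)·g_2(6−k) = 1·1·1 + 6·5·(-1) + 15·20·1 + 20·60·(-1) + 15·120·1 + 6·120·(-1) = 1 − 30 + 300 − 1200 + 1800 − 720 = 151.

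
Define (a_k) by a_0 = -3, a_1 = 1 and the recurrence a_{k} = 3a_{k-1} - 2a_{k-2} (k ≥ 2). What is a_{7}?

505

The ordinary generating function has denominator 1 - 3t + 2t^2.
Iterating the recurrence: a_0,…,a_{7} = -3, 1, 9, 25, 57, 121, 249, 505.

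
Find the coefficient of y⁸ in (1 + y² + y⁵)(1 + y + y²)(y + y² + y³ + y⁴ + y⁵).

5

(1 + y² + y⁵) has coefficients 1,0,1,0,0,1 for degrees 0…5.
(1 + y + y²) has coefficients 1,1,1,0,0,0,0,0,0 for degrees 0…8.
Finally multiplying by (y + y² + y³ + y⁴ + y⁵), the product of all factors after the first has coefficients 0,1,2,3,3,3,2,1,0 for degrees 0…8.
[y⁸] = 1·0 + 1·2 + 1·3 = 5.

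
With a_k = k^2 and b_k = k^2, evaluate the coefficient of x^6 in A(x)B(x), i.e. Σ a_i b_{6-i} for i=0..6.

Write out a_i and b_{6-i} for i = 0,…,6 and sum the products.
Σ = 0·36 + 1·25 + 4·16 + 9·9 + 16·4 + 25·1 + 36·0 = 259.

259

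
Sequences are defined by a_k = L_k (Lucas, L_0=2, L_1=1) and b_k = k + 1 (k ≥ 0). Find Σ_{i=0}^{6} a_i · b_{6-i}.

112

This is [x^6] in the product of the two ordinary generating functions.
Σ = 2·7 + 1·6 + 3·5 + 4·4 + 7·3 + 11·2 + 18·1 = 112.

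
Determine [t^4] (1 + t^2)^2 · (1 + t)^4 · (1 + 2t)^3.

214

(1 + t^2)^2 has coefficients 1,0,2,0,1 for degrees 0…4.
(1 + t)^4 has coefficients 1,4,6,4,1 for degrees 0…4.
Finally multiplying by (1 + 2t)^3, the product of all factors after the first has coefficients 1,10,42,96,129 for degrees 0…4.
[t^4] = 1·129 + 2·42 + 1·1 = 214.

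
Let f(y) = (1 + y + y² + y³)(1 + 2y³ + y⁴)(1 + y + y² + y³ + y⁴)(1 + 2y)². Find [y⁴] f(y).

(1 + y + y² + y³) has coefficients 1,1,1,1 for degrees 0…3.
(1 + 2y³ + y⁴) has coefficients 1,0,0,2,1 for degrees 0…4.
Multiplying by (1 + y + y² + y³ + y⁴) gives running coefficients 1,1,1,3,4 for degrees 0…4.
Finally multiplying by (1 + 2y)², the product of all factors after the first has coefficients 1,5,9,11,20 for degrees 0…4.
[y⁴] = 1·20 + 1·11 + 1·9 + 1·5 = 45.

45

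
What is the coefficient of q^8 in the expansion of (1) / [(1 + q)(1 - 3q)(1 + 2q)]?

3157

Partial fractions give a closed form: a_n = (-1/4)·(-1)^n + (9/20)·3^n + (4/5)·(-2)^n.
At n = 8: a_8 = 3157.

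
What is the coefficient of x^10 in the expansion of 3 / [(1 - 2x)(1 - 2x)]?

The denominator gives the recurrence a_n = 4a_(n−1) − 4a_(n−2) for n ≥ 2; the numerator fixes a_0 = 3, a_1 = 12.
Iterating: 3, 12, 36, 96, 240, 576, 1344, 3072, 6912, 15360, 33792, so a_10 = 33792.

33792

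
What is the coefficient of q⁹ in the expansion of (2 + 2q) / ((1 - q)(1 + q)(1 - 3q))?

Partial fractions give a closed form: a_n = (-1)·1^n + (3)·3^n.
At n = 9: a_9 = 59048.

59048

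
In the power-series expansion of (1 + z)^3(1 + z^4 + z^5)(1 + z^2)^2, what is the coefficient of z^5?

9

(1 + z)^3 has coefficients 1,3,3,1 for degrees 0…3.
(1 + z^4 + z^5) has coefficients 1,0,0,0,1,1 for degrees 0…5.
Finally multiplying by (1 + z^2)^2, the product of all factors after the first has coefficients 1,0,2,0,2,1 for degrees 0…5.
[z^5] = 1·1 + 3·2 + 3·0 + 1·2 = 9.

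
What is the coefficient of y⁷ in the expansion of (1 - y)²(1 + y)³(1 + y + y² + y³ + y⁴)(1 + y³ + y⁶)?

1

(1 - y)² has coefficients 1,-2,1 for degrees 0…2.
(1 + y)³ has coefficients 1,3,3,1,0,0,0,0 for degrees 0…7.
Multiplying by (1 + y + y² + y³ + y⁴) gives running coefficients 1,4,7,8,8,7,4,1 for degrees 0…7.
Finally multiplying by (1 + y³ + y⁶), the product of all factors after the first has coefficients 1,4,7,9,12,14,13,13 for degrees 0…7.
[y⁷] = 1·13 − 2·13 + 1·14 = 1.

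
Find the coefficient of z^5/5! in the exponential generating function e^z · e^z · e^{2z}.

1024

The EGF product rule gives c_5 = Σ_{k_1+k_2+k_3=5} C(5; k_1,k_2,k_3) · ∏ g_i(k_i), where e^z gives (1)^k; e^z gives (1)^k; e^{2z} gives (2)^k.
g_1(k) for k = 0…5: 1, 1, 1, 1, 1, 1.
g_2(k) for k = 0…5: 1, 1, 1, 1, 1, 1.
g_3(k) for k = 0…5: 1, 2, 4, 8, 16, 32.
First combine the last two factors: h(k) = Σ_j C(k,j)·g_2(j)·g_3(k−j) for k = 0…5: 1, 3, 9, 27, 81, 243.
c_5 = Σ_k C(5,k)·g_1(k)·h(5−k) = 1·1·243 + 5·1·81 + 10·1·27 + 10·1·9 + 5·1·3 + 1·1·1 = 243 + 405 + 270 + 90 + 15 + 1 = 1024.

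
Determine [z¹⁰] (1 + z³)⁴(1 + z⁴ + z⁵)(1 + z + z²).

(1 + z³)⁴ has coefficients 1,0,0,4,0,0,6,0,0,4,0 for degrees 0…10.
(1 + z⁴ + z⁵) has coefficients 1,0,0,0,1,1,0,0,0,0,0 for degrees 0…10.
Finally multiplying by (1 + z + z²), the product of all factors after the first has coefficients 1,1,1,0,1,2,2,1,0,0,0 for degrees 0…10.
[z¹⁰] = 1·0 + 4·1 + 6·1 + 4·1 = 14.

14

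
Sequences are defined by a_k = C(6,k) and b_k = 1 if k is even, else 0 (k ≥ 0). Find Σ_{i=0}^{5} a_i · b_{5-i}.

32

The convolution is the x^5 coefficient of A(x)B(x).
Σ = 1·0 + 6·1 + 15·0 + 20·1 + 15·0 + 6·1 = 32.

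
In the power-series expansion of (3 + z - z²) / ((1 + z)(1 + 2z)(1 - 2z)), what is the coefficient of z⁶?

The denominator gives the recurrence a_n = −a_(n−1) + 4a_(n−2) + 4a_(n−3) for n ≥ 3; the numerator fixes a_0 = 3, a_1 = -2, a_2 = 13.
Iterating: 3, -2, 13, -9, 53, -37, 213, so a_6 = 213.

213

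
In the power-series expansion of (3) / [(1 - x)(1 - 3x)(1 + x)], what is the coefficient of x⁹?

Partial fractions give a closed form: a_n = (-3/4)·1^n + (27/8)·3^n + (3/8)·(-1)^n.
At n = 9: a_9 = 66429.

66429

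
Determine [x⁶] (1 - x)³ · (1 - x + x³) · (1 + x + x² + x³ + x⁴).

3

(1 - x)³ has coefficients 1,-3,3,-1 for degrees 0…3.
(1 - x + x³) has coefficients 1,-1,0,1,0,0,0 for degrees 0…6.
Finally multiplying by (1 + x + x² + x³ + x⁴), the product of all factors after the first has coefficients 1,0,0,1,1,0,1 for degrees 0…6.
[x⁶] = 1·1 − 3·0 + 3·1 − 1·1 = 3.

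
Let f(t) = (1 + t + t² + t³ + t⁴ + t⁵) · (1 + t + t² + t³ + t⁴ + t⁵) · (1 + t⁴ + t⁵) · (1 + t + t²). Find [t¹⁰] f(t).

37

(1 + t + t² + t³ + t⁴ + t⁵) has coefficients 1,1,1,1,1,1 for degrees 0…5.
(1 + t + t² + t³ + t⁴ + t⁵) has coefficients 1,1,1,1,1,1,0,0,0,0,0 for degrees 0…10.
Multiplying by (1 + t⁴ + t⁵) gives running coefficients 1,1,1,1,2,3,2,2,2,2,1 for degrees 0…10.
Finally multiplying by (1 + t + t²), the product of all factors after the first has coefficients 1,2,3,3,4,6,7,7,6,6,5 for degrees 0…10.
[t¹⁰] = 1·5 + 1·6 + 1·6 + 1·7 + 1·7 + 1·6 = 37.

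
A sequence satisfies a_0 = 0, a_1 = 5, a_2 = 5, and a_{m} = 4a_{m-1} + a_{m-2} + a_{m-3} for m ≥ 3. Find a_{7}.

8640

The ordinary generating function has denominator 1 - 4y - y^2 - y^3.
Iterating the recurrence: a_0,…,a_{7} = 0, 5, 5, 25, 110, 470, 2015, 8640.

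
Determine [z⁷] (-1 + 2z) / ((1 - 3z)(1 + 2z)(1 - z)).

-588

Partial fractions give a closed form: a_n = (-3/10)·3^n + (-8/15)·(-2)^n + (-1/6)·1^n.
At n = 7: a_7 = -588.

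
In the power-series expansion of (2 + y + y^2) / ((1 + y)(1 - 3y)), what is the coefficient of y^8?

The denominator gives the recurrence a_n = 2a_(n−1) + 3a_(n−2) for n ≥ 3; the numerator fixes a_0 = 2, a_1 = 5, a_2 = 17.
Iterating: 2, 5, 17, 49, 149, 445, 1337, 4009, 12029, so a_8 = 12029.

12029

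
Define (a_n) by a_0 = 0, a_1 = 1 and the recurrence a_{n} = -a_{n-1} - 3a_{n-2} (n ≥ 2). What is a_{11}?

The ordinary generating function has denominator 1 + z + 3z^2.
Iterating the recurrence: a_0,…,a_{11} = 0, 1, -1, -2, 5, 1, -16, 13, 35, -74, -31, 253.

253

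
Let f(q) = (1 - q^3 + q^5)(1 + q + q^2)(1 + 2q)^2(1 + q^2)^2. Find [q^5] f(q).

(1 - q^3 + q^5) has coefficients 1,0,0,-1,0,1 for degrees 0…5.
(1 + q + q^2) has coefficients 1,1,1,0,0,0 for degrees 0…5.
Multiplying by (1 + 2q)^2 gives running coefficients 1,5,9,8,4,0 for degrees 0…5.
Finally multiplying by (1 + q^2)^2, the product of all factors after the first has coefficients 1,5,11,18,23,21 for degrees 0…5.
[q^5] = 1·21 − 1·11 + 1·1 = 11.

11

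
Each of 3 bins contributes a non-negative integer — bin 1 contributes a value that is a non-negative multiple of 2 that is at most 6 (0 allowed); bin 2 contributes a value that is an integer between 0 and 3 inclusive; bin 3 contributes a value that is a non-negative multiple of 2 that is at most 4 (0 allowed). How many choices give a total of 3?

The generating function for the choices is (1 + y² + y⁴ + y⁶)·(1 + y + y² + y³)·(1 + y² + y⁴); the count is [y³].
(1 + y² + y⁴ + y⁶) has coefficients 1,0,1,0 for degrees 0…3.
(1 + y + y² + y³) has coefficients 1,1,1,1 for degrees 0…3.
Finally multiplying by (1 + y² + y⁴), the product of all factors after the first has coefficients 1,1,2,2 for degrees 0…3.
[y³] = 1·2 + 1·1 = 3.

3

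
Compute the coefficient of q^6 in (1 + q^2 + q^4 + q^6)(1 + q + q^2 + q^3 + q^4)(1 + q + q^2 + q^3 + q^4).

(1 + q^2 + q^4 + q^6) has coefficients 1,0,1,0,1,0,1 for degrees 0…6.
(1 + q + q^2 + q^3 + q^4) has coefficients 1,1,1,1,1,0,0 for degrees 0…6.
Finally multiplying by (1 + q + q^2 + q^3 + q^4), the product of all factors after the first has coefficients 1,2,3,4,5,4,3 for degrees 0…6.
[q^6] = 1·3 + 1·5 + 1·3 + 1·1 = 12.

12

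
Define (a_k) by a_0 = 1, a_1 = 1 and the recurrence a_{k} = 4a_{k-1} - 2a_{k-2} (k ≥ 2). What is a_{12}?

The ordinary generating function has denominator 1 - 4y + 2y^2.
Iterating the recurrence: a_0,…,a_{12} = 1, 1, 2, 6, 20, 68, 232, 792, 2704, 9232, 31520, 107616, 367424.

367424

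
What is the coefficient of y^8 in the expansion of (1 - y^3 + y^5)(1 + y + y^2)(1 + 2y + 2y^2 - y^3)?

(1 - y^3 + y^5) has coefficients 1,0,0,-1,0,1 for degrees 0…5.
(1 + y + y^2) has coefficients 1,1,1,0,0,0,0,0,0 for degrees 0…8.
Finally multiplying by (1 + 2y + 2y^2 - y^3), the product of all factors after the first has coefficients 1,3,5,3,1,-1,0,0,0 for degrees 0…8.
[y^8] = 1·0 − 1·(-1) + 1·3 = 4.

4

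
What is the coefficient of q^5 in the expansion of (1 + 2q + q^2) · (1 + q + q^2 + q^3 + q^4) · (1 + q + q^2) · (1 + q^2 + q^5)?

(1 + 2q + q^2) has coefficients 1,2,1 for degrees 0…2.
(1 + q + q^2 + q^3 + q^4) has coefficients 1,1,1,1,1,0 for degrees 0…5.
Multiplying by (1 + q + q^2) gives running coefficients 1,2,3,3,3,2 for degrees 0…5.
Finally multiplying by (1 + q^2 + q^5), the product of all factors after the first has coefficients 1,2,4,5,6,6 for degrees 0…5.
[q^5] = 1·6 + 2·6 + 1·5 = 23.

23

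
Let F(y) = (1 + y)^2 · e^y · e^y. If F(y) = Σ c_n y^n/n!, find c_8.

5888

The EGF product rule gives c_8 = Σ_{k_1+k_2+k_3=8} C(8; k_1,k_2,k_3) · ∏ g_i(k_i), where (1+y)^2 gives the falling factorial (2)_k; e^y gives (1)^k; e^y gives (1)^k.
g_1(k) for k = 0…8: 1, 2, 2, 0, 0, 0, 0, 0, 0.
g_2(k) for k = 0…8: 1, 1, 1, 1, 1, 1, 1, 1, 1.
g_3(k) for k = 0…8: 1, 1, 1, 1, 1, 1, 1, 1, 1.
First combine the last two factors: h(k) = Σ_j C(k,j)·g_2(j)·g_3(k−j) for k = 0…8: 1, 2, 4, 8, 16, 32, 64, 128, 256.
c_8 = Σ_k C(8,k)·g_1(k)·h(8−k) = 1·1·256 + 8·2·128 + 28·2·64 = 256 + 2048 + 3584 = 5888.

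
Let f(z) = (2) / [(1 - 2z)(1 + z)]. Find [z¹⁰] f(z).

Partial fractions give a closed form: a_n = (4/3)·2^n + (2/3)·(-1)^n.
At n = 10: a_10 = 1366.

1366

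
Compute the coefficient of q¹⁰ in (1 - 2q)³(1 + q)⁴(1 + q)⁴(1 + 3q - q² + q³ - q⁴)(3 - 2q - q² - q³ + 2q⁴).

(1 - 2q)³ has coefficients 1,-6,12,-8 for degrees 0…3.
(1 + q)⁴ has coefficients 1,4,6,4,1,0,0,0,0,0,0 for degrees 0…10.
Multiplying by (1 + q)⁴ gives running coefficients 1,8,28,56,70,56,28,8,1,0,0 for degrees 0…10.
Multiplying by (1 + 3q - q² + q³ - q⁴) gives running coefficients 1,11,51,133,217,230,154,50,-17,-33,-21 for degrees 0…10.
Finally multiplying by (3 - 2q - q² - q³ + 2q⁴), the product of all factors after the first has coefficients 3,31,130,285,325,94,-246,-339,-101,191,278 for degrees 0…10.
[q¹⁰] = 1·278 − 6·191 + 12·(-101) − 8·(-339) = 632.

632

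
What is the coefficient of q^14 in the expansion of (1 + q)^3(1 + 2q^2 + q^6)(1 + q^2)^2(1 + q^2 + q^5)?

(1 + q)^3 has coefficients 1,3,3,1 for degrees 0…3.
(1 + 2q^2 + q^6) has coefficients 1,0,2,0,0,0,1,0,0,0,0,0,0,0,0 for degrees 0…14.
Multiplying by (1 + q^2)^2 gives running coefficients 1,0,4,0,5,0,3,0,2,0,1,0,0,0,0 for degrees 0…14.
Finally multiplying by (1 + q^2 + q^5), the product of all factors after the first has coefficients 1,0,5,0,9,1,8,4,5,5,3,3,1,2,0 for degrees 0…14.
[q^14] = 1·0 + 3·2 + 3·1 + 1·3 = 12.

12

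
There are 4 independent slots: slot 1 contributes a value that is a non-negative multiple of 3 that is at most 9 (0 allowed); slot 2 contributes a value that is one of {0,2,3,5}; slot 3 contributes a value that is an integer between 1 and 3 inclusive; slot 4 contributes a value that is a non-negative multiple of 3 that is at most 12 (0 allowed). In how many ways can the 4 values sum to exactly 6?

The generating function for the choices is (1 + q^3 + q^6 + q^9)·(1 + q^2 + q^3 + q^5)·(q + q^2 + q^3)·(1 + q^3 + q^6 + q^9 + q^12); the count is [q^6].
(1 + q^3 + q^6 + q^9) has coefficients 1,0,0,1,0,0,1 for degrees 0…6.
(1 + q^2 + q^3 + q^5) has coefficients 1,0,1,1,0,1,0 for degrees 0…6.
Multiplying by (q + q^2 + q^3) gives running coefficients 0,1,1,2,2,2,2 for degrees 0…6.
Finally multiplying by (1 + q^3 + q^6 + q^9 + q^12), the product of all factors after the first has coefficients 0,1,1,2,3,3,4 for degrees 0…6.
[q^6] = 1·4 + 1·2 + 1·0 = 6.

6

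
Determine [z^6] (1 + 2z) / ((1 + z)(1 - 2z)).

85

The denominator gives the recurrence a_n = a_(n−1) + 2a_(n−2) for n ≥ 3; the numerator fixes a_0 = 1, a_1 = 3, a_2 = 5.
Iterating: 1, 3, 5, 11, 21, 43, 85, so a_6 = 85.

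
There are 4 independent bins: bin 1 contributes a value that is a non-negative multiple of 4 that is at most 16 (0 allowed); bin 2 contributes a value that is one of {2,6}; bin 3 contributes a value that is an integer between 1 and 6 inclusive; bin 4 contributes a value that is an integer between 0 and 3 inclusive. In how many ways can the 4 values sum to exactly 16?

The generating function for the choices is (1 + y^4 + y^8 + y^12 + y^16)·(y^2 + y^6)·(y + y^2 + y^3 + y^4 + y^5 + y^6)·(1 + y + y^2 + y^3); the count is [y^16].
(1 + y^4 + y^8 + y^12 + y^16) has coefficients 1,0,0,0,1,0,0,0,1,0,0,0,1,0,0,0,1 for degrees 0…16.
(y^2 + y^6) has coefficients 0,0,1,0,0,0,1,0,0,0,0,0,0,0,0,0,0 for degrees 0…16.
Multiplying by (y + y^2 + y^3 + y^4 + y^5 + y^6) gives running coefficients 0,0,0,1,1,1,1,2,2,1,1,1,1,0,0,0,0 for degrees 0…16.
Finally multiplying by (1 + y + y^2 + y^3), the product of all factors after the first has coefficients 0,0,0,1,2,3,4,5,6,6,6,5,4,3,2,1,0 for degrees 0…16.
[y^16] = 1·0 + 1·4 + 1·6 + 1·2 + 1·0 = 12.

12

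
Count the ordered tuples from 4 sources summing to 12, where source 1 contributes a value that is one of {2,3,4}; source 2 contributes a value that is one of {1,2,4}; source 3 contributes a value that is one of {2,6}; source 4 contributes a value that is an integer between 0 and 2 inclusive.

7

The generating function for the choices is (y^2 + y^3 + y^4)·(y + y^2 + y^4)·(y^2 + y^6)·(1 + y + y^2); the count is [y^12].
(y^2 + y^3 + y^4) has coefficients 0,0,1,1,1 for degrees 0…4.
(y + y^2 + y^4) has coefficients 0,1,1,0,1,0,0,0,0,0,0,0,0 for degrees 0…12.
Multiplying by (y^2 + y^6) gives running coefficients 0,0,0,1,1,0,1,1,1,0,1,0,0 for degrees 0…12.
Finally multiplying by (1 + y + y^2), the product of all factors after the first has coefficients 0,0,0,1,2,2,2,2,3,2,2,1,1 for degrees 0…12.
[y^12] = 1·2 + 1·2 + 1·3 = 7.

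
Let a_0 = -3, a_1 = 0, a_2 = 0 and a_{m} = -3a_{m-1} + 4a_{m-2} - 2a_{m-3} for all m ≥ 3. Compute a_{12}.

The ordinary generating function has denominator 1 + 3q - 4q^2 + 2q^3.
Iterating the recurrence: a_0,…,a_{12} = -3, 0, 0, 6, -18, 78, -318, 1302, -5334, 21846, -89478, 366486, -1501062.

-1501062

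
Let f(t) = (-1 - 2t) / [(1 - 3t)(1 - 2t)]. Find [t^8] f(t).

-31781

Partial fractions give a closed form: a_n = (-5)·3^n + (4)·2^n.
At n = 8: a_8 = -31781.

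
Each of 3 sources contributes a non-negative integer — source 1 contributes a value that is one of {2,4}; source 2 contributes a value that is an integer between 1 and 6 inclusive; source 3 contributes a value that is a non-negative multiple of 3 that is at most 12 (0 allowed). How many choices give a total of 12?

The generating function for the choices is (t^2 + t^4)·(t + t^2 + t^3 + t^4 + t^5 + t^6)·(1 + t^3 + t^6 + t^9 + t^12); the count is [t^12].
(t^2 + t^4) has coefficients 0,0,1,0,1 for degrees 0…4.
(t + t^2 + t^3 + t^4 + t^5 + t^6) has coefficients 0,1,1,1,1,1,1,0,0,0,0,0,0 for degrees 0…12.
Finally multiplying by (1 + t^3 + t^6 + t^9 + t^12), the product of all factors after the first has coefficients 0,1,1,1,2,2,2,2,2,2,2,2,2 for degrees 0…12.
[t^12] = 1·2 + 1·2 = 4.

4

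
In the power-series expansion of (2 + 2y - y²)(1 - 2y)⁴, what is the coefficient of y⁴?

-56

(2 + 2y - y²) has coefficients 2,2,-1 for degrees 0…2.
(1 - 2y)⁴ has coefficients 1,-8,24,-32,16 for degrees 0…4.
[y⁴] = 2·16 + 2·(-32) − 1·24 = -56.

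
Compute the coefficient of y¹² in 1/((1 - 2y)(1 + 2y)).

4096

Partial fractions give a closed form: a_n = (1/2)·2^n + (1/2)·(-2)^n.
At n = 12: a_12 = 4096.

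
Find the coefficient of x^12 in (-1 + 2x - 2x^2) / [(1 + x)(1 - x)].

-3

The denominator gives the recurrence a_n = a_(n−2) for n ≥ 3; the numerator fixes a_0 = -1, a_1 = 2, a_2 = -3.
Iterating: -1, 2, -3, 2, -3, 2, -3, 2, -3, 2, -3, 2, -3, so a_12 = -3.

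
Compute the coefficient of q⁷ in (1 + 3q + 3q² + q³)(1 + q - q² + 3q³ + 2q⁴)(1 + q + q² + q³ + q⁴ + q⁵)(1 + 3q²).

154

(1 + 3q + 3q² + q³) has coefficients 1,3,3,1 for degrees 0…3.
(1 + q - q² + 3q³ + 2q⁴) has coefficients 1,1,-1,3,2,0,0,0 for degrees 0…7.
Multiplying by (1 + q + q² + q³ + q⁴ + q⁵) gives running coefficients 1,2,1,4,6,6,5,4 for degrees 0…7.
Finally multiplying by (1 + 3q²), the product of all factors after the first has coefficients 1,2,4,10,9,18,23,22 for degrees 0…7.
[q⁷] = 1·22 + 3·23 + 3·18 + 1·9 = 154.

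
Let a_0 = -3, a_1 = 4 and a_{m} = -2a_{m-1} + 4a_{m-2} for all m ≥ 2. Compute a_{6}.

The ordinary generating function has denominator 1 + 2y - 4y^2.
Iterating the recurrence: a_0,…,a_{6} = -3, 4, -20, 56, -192, 608, -1984.

-1984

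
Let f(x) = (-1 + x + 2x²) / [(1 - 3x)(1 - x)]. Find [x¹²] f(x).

-354295

The denominator gives the recurrence a_n = 4a_(n−1) − 3a_(n−2) for n ≥ 3; the numerator fixes a_0 = -1, a_1 = -3, a_2 = -7.
Iterating: -1, -3, -7, -19, -55, -163, -487, -1459, -4375, -13123, -39367, -118099, -354295, so a_12 = -354295.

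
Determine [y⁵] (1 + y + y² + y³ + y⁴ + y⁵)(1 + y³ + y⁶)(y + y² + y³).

5

(1 + y + y² + y³ + y⁴ + y⁵) has coefficients 1,1,1,1,1,1 for degrees 0…5.
(1 + y³ + y⁶) has coefficients 1,0,0,1,0,0 for degrees 0…5.
Finally multiplying by (y + y² + y³), the product of all factors after the first has coefficients 0,1,1,1,1,1 for degrees 0…5.
[y⁵] = 1·1 + 1·1 + 1·1 + 1·1 + 1·1 + 1·0 = 5.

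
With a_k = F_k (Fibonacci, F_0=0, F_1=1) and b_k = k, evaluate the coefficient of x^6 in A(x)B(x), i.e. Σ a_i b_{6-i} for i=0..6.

26

This is [x^6] in the product of the two ordinary generating functions.
Σ = 0·6 + 1·5 + 1·4 + 2·3 + 3·2 + 5·1 + 8·0 = 26.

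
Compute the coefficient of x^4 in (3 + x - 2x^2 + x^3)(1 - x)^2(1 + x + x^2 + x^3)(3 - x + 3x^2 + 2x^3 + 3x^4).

(3 + x - 2x^2 + x^3) has coefficients 3,1,-2,1 for degrees 0…3.
(1 - x)^2 has coefficients 1,-2,1,0,0 for degrees 0…4.
Multiplying by (1 + x + x^2 + x^3) gives running coefficients 1,-1,0,0,-1 for degrees 0…4.
Finally multiplying by (3 - x + 3x^2 + 2x^3 + 3x^4), the product of all factors after the first has coefficients 3,-4,4,-1,-2 for degrees 0…4.
[x^4] = 3·(-2) + 1·(-1) − 2·4 + 1·(-4) = -19.

-19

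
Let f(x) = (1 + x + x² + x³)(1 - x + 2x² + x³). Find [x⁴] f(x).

2

(1 + x + x² + x³) has coefficients 1,1,1,1 for degrees 0…3.
(1 - x + 2x² + x³) has coefficients 1,-1,2,1,0 for degrees 0…4.
[x⁴] = 1·0 + 1·1 + 1·2 + 1·(-1) = 2.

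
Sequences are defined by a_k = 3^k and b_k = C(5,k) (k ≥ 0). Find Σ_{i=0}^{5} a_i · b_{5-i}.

1024

This is [x^5] in the product of the two ordinary generating functions.
Σ = 1·1 + 3·5 + 9·10 + 27·10 + 81·5 + 243·1 = 1024.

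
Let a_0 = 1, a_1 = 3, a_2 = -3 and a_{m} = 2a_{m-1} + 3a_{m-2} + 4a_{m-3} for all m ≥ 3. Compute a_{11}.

61207

The ordinary generating function has denominator 1 - 2z - 3z^2 - 4z^3.
Iterating the recurrence: a_0,…,a_{11} = 1, 3, -3, 7, 17, 43, 165, 527, 1721, 5683, 18637, 61207.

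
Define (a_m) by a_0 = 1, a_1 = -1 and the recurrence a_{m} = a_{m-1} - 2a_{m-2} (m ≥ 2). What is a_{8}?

-11

The ordinary generating function has denominator 1 - y + 2y^2.
Iterating the recurrence: a_0,…,a_{8} = 1, -1, -3, -1, 5, 7, -3, -17, -11.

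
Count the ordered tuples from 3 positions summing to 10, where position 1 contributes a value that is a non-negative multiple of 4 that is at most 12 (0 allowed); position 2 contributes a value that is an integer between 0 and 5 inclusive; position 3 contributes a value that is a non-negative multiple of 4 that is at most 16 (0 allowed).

3

The generating function for the choices is (1 + z^4 + z^8 + z^12)·(1 + z + z^2 + z^3 + z^4 + z^5)·(1 + z^4 + z^8 + z^12 + z^16); the count is [z^10].
(1 + z^4 + z^8 + z^12) has coefficients 1,0,0,0,1,0,0,0,1,0,0 for degrees 0…10.
(1 + z + z^2 + z^3 + z^4 + z^5) has coefficients 1,1,1,1,1,1,0,0,0,0,0 for degrees 0…10.
Finally multiplying by (1 + z^4 + z^8 + z^12 + z^16), the product of all factors after the first has coefficients 1,1,1,1,2,2,1,1,2,2,1 for degrees 0…10.
[z^10] = 1·1 + 1·1 + 1·1 = 3.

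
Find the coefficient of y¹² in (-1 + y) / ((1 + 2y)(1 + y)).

The denominator gives the recurrence a_n = −3a_(n−1) − 2a_(n−2) for n ≥ 2; the numerator fixes a_0 = -1, a_1 = 4.
Iterating: -1, 4, -10, 22, -46, 94, -190, 382, -766, 1534, -3070, 6142, -12286, so a_12 = -12286.

-12286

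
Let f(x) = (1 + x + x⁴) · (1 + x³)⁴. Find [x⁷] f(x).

10

(1 + x + x⁴) has coefficients 1,1,0,0,1 for degrees 0…4.
(1 + x³)⁴ has coefficients 1,0,0,4,0,0,6,0 for degrees 0…7.
[x⁷] = 1·0 + 1·6 + 1·4 = 10.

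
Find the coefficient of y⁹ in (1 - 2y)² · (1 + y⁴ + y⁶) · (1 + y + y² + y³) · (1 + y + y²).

4

(1 - 2y)² has coefficients 1,-4,4 for degrees 0…2.
(1 + y⁴ + y⁶) has coefficients 1,0,0,0,1,0,1,0,0,0 for degrees 0…9.
Multiplying by (1 + y + y² + y³) gives running coefficients 1,1,1,1,1,1,2,2,1,1 for degrees 0…9.
Finally multiplying by (1 + y + y²), the product of all factors after the first has coefficients 1,2,3,3,3,3,4,5,5,4 for degrees 0…9.
[y⁹] = 1·4 − 4·5 + 4·5 = 4.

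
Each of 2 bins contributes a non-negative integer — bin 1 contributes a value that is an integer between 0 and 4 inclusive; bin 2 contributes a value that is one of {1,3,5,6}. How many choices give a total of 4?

2

The generating function for the choices is (1 + t + t^2 + t^3 + t^4)·(t + t^3 + t^5 + t^6); the count is [t^4].
(1 + t + t^2 + t^3 + t^4) has coefficients 1,1,1,1,1 for degrees 0…4.
(t + t^3 + t^5 + t^6) has coefficients 0,1,0,1,0 for degrees 0…4.
[t^4] = 1·0 + 1·1 + 1·0 + 1·1 + 1·0 = 2.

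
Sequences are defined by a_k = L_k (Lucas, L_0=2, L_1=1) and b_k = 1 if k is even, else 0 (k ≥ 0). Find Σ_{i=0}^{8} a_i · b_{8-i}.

This is [x^8] in the product of the two ordinary generating functions.
Σ = 2·1 + 1·0 + 3·1 + 4·0 + 7·1 + 11·0 + 18·1 + 29·0 + 47·1 = 77.

77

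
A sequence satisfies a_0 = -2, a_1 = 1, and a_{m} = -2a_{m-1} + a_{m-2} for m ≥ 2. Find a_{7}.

The ordinary generating function has denominator 1 + 2t - t^2.
Iterating the recurrence: a_0,…,a_{7} = -2, 1, -4, 9, -22, 53, -128, 309.

309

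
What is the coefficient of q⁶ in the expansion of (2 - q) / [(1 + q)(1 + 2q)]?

317

The denominator gives the recurrence a_n = −3a_(n−1) − 2a_(n−2) for n ≥ 3; the numerator fixes a_0 = 2, a_1 = -7, a_2 = 17.
Iterating: 2, -7, 17, -37, 77, -157, 317, so a_6 = 317.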